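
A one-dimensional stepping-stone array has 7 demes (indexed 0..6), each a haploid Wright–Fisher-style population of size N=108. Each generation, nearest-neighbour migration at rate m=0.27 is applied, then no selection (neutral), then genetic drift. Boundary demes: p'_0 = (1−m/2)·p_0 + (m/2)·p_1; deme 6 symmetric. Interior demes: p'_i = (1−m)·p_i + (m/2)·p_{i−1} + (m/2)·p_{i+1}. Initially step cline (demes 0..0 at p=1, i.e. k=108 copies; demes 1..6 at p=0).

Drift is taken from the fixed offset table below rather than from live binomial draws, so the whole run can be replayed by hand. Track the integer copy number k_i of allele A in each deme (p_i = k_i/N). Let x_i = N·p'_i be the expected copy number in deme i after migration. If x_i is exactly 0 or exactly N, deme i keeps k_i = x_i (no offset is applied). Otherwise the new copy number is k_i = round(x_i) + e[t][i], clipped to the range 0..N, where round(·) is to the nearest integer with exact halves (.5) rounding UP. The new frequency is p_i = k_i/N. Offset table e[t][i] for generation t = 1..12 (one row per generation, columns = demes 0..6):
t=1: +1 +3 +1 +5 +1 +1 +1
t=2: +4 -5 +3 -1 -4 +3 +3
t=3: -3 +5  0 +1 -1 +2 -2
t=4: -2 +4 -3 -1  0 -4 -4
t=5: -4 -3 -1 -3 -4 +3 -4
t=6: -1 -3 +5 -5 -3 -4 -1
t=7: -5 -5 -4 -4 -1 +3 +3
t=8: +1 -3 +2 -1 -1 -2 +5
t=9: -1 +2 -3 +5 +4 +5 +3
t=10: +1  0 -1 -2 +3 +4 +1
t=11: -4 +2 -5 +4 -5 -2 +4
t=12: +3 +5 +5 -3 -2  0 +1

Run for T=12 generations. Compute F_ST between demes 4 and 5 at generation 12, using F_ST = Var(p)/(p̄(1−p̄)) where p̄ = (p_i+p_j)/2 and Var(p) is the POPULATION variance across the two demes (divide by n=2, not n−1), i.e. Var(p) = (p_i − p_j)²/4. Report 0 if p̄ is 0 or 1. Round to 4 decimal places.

0.0047

t=0: k=[108 0 0 0 0 0 0]
t=1: x=[93.4200 14.5800 0.0000 0.0000 0.0000 0.0000 0.0000] k=[94 18 0 0 0 0 0]
t=2: x=[83.7400 25.8300 2.4300 0.0000 0.0000 0.0000 0.0000] k=[88 21 5 0 0 0 0]
t=3: x=[78.9550 27.8850 6.4850 0.6750 0.0000 0.0000 0.0000] k=[76 33 6 2 0 0 0]
t=4: x=[70.1950 35.1600 9.1050 2.2700 0.2700 0.0000 0.0000] k=[68 39 6 1 0 0 0]
t=5: x=[64.0850 38.4600 9.7800 1.5400 0.1350 0.0000 0.0000] k=[60 35 9 0 0 0 0]
t=6: x=[56.6250 34.8650 11.2950 1.2150 0.0000 0.0000 0.0000] k=[56 32 16 0 0 0 0]
t=7: x=[52.7600 33.0800 16.0000 2.1600 0.0000 0.0000 0.0000] k=[48 28 12 0 0 0 0]
t=8: x=[45.3000 28.5400 12.5400 1.6200 0.0000 0.0000 0.0000] k=[46 26 15 1 0 0 0]
t=9: x=[43.3000 27.2150 14.5950 2.7550 0.1350 0.0000 0.0000] k=[42 29 12 8 4 0 0]
t=10: x=[40.2450 28.4600 13.7550 8.0000 4.0000 0.5400 0.0000] k=[41 28 13 6 7 5 0]
t=11: x=[39.2450 27.7300 14.0800 7.0800 6.5950 4.5950 0.6750] k=[35 30 9 11 2 3 5]
t=12: x=[34.3250 27.8400 12.1050 9.5150 3.3500 3.1350 4.7300] k=[37 33 17 7 1 3 6]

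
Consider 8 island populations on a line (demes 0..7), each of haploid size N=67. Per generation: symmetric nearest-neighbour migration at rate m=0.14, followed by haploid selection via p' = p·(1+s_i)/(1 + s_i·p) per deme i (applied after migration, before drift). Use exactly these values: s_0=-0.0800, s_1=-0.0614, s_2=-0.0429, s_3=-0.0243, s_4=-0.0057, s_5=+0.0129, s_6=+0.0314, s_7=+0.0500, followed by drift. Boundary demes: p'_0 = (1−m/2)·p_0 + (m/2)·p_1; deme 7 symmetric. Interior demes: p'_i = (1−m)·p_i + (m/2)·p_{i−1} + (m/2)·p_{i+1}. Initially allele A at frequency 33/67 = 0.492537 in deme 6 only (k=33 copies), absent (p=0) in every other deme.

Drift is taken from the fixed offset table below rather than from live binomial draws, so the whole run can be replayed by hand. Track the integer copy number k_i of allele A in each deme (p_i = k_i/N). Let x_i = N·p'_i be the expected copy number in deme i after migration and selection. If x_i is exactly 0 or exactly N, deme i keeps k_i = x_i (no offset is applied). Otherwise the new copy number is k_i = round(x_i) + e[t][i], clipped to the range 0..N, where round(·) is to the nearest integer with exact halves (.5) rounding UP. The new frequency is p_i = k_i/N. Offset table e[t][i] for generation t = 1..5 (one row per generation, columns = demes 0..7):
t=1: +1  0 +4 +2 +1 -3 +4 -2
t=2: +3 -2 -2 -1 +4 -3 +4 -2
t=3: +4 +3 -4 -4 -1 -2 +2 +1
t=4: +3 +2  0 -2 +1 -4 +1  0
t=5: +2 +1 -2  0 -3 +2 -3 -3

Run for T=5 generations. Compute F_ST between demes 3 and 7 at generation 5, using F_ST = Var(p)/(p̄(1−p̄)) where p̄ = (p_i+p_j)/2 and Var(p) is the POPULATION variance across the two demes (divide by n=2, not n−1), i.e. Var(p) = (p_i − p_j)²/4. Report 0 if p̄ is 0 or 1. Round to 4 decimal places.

0.0308

t=0: k=[0 0 0 0 0 0 33 0]
t=1: x=[0.0000 0.0000 0.0000 0.0000 0.0000 2.3388 28.8869 2.4213] k=[0 0 0 0 0 0 33 0]
t=2: x=[0.0000 0.0000 0.0000 0.0000 0.0000 2.3388 28.8869 2.4213] k=[0 0 0 0 0 0 33 0]
t=3: x=[0.0000 0.0000 0.0000 0.0000 0.0000 2.3388 28.8869 2.4213] k=[0 0 0 0 0 0 31 3]
t=4: x=[0.0000 0.0000 0.0000 0.0000 0.0000 2.1971 27.3691 5.1888] k=[0 0 0 0 0 0 28 5]
t=5: x=[0.0000 0.0000 0.0000 0.0000 0.0000 1.9845 24.9119 6.9064] k=[0 0 0 0 0 4 22 4]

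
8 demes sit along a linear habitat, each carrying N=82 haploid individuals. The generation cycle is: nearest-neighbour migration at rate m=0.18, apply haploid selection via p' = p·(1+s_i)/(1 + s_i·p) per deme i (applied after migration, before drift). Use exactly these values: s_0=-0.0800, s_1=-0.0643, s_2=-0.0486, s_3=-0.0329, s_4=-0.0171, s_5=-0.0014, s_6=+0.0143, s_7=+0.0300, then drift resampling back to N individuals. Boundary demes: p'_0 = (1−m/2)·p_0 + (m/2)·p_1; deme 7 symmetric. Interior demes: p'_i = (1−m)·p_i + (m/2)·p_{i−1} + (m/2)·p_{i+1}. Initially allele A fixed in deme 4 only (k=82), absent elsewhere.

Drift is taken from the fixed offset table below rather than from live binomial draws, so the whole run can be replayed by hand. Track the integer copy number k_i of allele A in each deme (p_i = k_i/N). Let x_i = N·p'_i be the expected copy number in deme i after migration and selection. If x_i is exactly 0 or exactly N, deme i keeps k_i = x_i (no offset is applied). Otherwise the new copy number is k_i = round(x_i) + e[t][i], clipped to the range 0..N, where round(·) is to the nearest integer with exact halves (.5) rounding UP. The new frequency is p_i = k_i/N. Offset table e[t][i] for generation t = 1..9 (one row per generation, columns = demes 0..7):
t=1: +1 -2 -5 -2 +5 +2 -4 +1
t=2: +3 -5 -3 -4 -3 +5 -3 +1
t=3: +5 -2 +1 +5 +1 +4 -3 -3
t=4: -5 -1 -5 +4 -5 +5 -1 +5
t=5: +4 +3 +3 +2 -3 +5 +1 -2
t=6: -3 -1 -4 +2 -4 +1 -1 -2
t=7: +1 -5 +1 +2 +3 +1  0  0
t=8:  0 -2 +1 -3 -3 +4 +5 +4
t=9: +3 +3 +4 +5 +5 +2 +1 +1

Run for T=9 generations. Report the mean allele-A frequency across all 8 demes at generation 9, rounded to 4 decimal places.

t=0: k=[0 0 0 0 82 0 0 0]
t=1: x=[0.0000 0.0000 0.0000 7.1584 67.0301 7.3706 0.0000 0.0000] k=[0 0 0 5 72 9 0 0]
t=2: x=[0.0000 0.0000 0.4282 10.2755 60.0237 13.8439 0.8215 0.0000] k=[0 0 0 6 57 19 0 0]
t=3: x=[0.0000 0.0000 0.5139 9.7587 48.6493 20.6883 1.7339 0.0000] k=[0 0 2 15 50 25 0 0]
t=4: x=[0.0000 0.1684 2.8497 16.5340 44.2489 24.9757 2.2813 0.0000] k=[0 0 0 21 39 30 1 0]
t=5: x=[0.0000 0.0000 1.8002 20.2161 36.2209 28.1741 3.5681 0.0927] k=[0 0 5 22 33 33 5 0]
t=6: x=[0.0000 0.4212 5.8054 20.9342 31.6741 30.4532 7.1623 0.4634] k=[0 0 2 23 28 31 6 0]
t=7: x=[0.0000 0.1684 3.5375 21.0326 27.5038 28.4540 7.8098 0.5561] k=[0 0 5 23 31 29 8 1]
t=8: x=[0.0000 0.4212 5.8917 21.5641 29.7722 27.2645 9.3773 1.6779] k=[0 0 7 19 27 31 14 6]
t=9: x=[0.0000 0.5898 7.1194 18.1626 26.3307 29.0837 14.9831 6.9046] k=[0 4 11 23 31 31 16 8]

0.1890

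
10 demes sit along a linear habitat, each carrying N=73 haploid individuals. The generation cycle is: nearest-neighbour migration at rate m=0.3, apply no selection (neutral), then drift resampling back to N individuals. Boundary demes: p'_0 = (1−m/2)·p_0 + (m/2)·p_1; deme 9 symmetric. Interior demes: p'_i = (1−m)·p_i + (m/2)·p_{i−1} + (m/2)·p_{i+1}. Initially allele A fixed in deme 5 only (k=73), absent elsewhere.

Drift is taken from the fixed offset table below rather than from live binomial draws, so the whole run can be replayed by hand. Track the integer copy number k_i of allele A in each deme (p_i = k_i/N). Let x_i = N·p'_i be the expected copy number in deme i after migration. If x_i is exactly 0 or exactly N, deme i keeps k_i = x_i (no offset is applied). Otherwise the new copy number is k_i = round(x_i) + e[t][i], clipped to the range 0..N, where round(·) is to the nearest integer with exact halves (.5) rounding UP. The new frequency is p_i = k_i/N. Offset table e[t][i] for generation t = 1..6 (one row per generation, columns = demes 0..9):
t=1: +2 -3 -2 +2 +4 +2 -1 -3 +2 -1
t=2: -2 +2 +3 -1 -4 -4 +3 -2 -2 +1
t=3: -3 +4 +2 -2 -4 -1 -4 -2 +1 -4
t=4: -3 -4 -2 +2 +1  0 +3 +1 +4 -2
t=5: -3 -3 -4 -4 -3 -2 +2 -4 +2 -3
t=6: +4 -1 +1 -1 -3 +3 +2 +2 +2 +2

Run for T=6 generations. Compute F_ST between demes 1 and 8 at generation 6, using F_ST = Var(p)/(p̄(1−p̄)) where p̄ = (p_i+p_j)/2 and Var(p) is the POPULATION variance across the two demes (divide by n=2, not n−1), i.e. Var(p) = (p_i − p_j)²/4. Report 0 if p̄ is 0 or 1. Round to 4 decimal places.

t=0: k=[0 0 0 0 0 73 0 0 0 0]
t=1: x=[0.0000 0.0000 0.0000 0.0000 10.9500 51.1000 10.9500 0.0000 0.0000 0.0000] k=[0 0 0 0 15 53 10 0 0 0]
t=2: x=[0.0000 0.0000 0.0000 2.2500 18.4500 40.8500 14.9500 1.5000 0.0000 0.0000] k=[0 0 0 1 14 37 18 0 0 0]
t=3: x=[0.0000 0.0000 0.1500 2.8000 15.5000 30.7000 18.1500 2.7000 0.0000 0.0000] k=[0 0 2 1 12 30 14 1 0 0]
t=4: x=[0.0000 0.3000 1.5500 2.8000 13.0500 24.9000 14.4500 2.8000 0.1500 0.0000] k=[0 0 0 5 14 25 17 4 4 0]
t=5: x=[0.0000 0.0000 0.7500 5.6000 14.3000 22.1500 16.2500 5.9500 3.4000 0.6000] k=[0 0 0 2 11 20 18 2 5 0]
t=6: x=[0.0000 0.0000 0.3000 3.0500 11.0000 18.3500 15.9000 4.8500 3.8000 0.7500] k=[0 0 1 2 8 21 18 7 6 3]

0.0429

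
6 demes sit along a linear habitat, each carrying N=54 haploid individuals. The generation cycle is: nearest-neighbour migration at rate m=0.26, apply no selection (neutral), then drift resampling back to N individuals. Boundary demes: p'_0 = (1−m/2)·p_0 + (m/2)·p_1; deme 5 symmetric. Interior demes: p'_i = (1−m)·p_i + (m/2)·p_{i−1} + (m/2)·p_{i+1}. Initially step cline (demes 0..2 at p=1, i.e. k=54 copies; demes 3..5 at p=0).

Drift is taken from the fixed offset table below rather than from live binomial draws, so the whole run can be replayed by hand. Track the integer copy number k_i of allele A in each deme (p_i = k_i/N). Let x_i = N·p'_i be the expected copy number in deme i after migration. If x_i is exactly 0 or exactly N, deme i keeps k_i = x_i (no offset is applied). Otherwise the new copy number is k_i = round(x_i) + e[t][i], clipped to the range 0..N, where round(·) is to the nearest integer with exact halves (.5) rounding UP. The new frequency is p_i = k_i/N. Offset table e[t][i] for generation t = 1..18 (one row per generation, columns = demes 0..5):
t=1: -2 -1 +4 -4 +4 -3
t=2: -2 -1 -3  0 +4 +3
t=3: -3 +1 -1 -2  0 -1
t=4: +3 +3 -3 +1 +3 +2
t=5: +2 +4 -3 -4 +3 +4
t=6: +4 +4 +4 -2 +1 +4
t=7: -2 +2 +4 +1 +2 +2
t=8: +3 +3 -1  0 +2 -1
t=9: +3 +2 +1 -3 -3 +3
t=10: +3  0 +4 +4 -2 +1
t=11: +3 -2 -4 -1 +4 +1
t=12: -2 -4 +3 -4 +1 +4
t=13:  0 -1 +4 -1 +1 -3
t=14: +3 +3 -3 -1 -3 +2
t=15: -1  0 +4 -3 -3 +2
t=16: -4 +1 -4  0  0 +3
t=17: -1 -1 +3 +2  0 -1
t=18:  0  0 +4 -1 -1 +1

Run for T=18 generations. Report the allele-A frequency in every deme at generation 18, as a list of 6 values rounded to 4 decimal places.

[0.8148, 0.7963, 0.7407, 0.4815, 0.3519, 0.4259]

t=0: k=[54 54 54 0 0 0]
t=1: x=[54.0000 54.0000 46.9800 7.0200 0.0000 0.0000] k=[54 54 51 3 0 0]
t=2: x=[54.0000 53.6100 45.1500 8.8500 0.3900 0.0000] k=[54 53 42 9 4 0]
t=3: x=[53.8700 51.7000 39.1400 12.6400 4.1300 0.5200] k=[51 53 38 11 4 0]
t=4: x=[51.2600 50.7900 36.4400 13.6000 4.3900 0.5200] k=[54 54 33 15 7 3]
t=5: x=[54.0000 51.2700 33.3900 16.3000 7.5200 3.5200] k=[54 54 30 12 11 8]
t=6: x=[54.0000 50.8800 30.7800 14.2100 10.7400 8.3900] k=[54 54 35 12 12 12]
t=7: x=[54.0000 51.5300 34.4800 14.9900 12.0000 12.0000] k=[54 54 38 16 14 14]
t=8: x=[54.0000 51.9200 37.2200 18.6000 14.2600 14.0000] k=[54 54 36 19 16 13]
t=9: x=[54.0000 51.6600 36.1300 20.8200 16.0000 13.3900] k=[54 54 37 18 13 16]
t=10: x=[54.0000 51.7900 36.7400 19.8200 14.0400 15.6100] k=[54 52 41 24 12 17]
t=11: x=[53.7400 50.8300 40.2200 24.6500 14.2100 16.3500] k=[54 49 36 24 18 17]
t=12: x=[53.3500 47.9600 36.1300 24.7800 18.6500 17.1300] k=[51 44 39 21 20 21]
t=13: x=[50.0900 44.2600 37.3100 23.2100 20.2600 20.8700] k=[50 43 41 22 21 18]
t=14: x=[49.0900 43.6500 38.7900 24.3400 20.7400 18.3900] k=[52 47 36 23 18 20]
t=15: x=[51.3500 46.2200 35.7400 24.0400 18.9100 19.7400] k=[50 46 40 21 16 22]
t=16: x=[49.4800 45.7400 38.3100 22.8200 17.4300 21.2200] k=[45 47 34 23 17 24]
t=17: x=[45.2600 45.0500 34.2600 23.6500 18.6900 23.0900] k=[44 44 37 26 19 22]
t=18: x=[44.0000 43.0900 36.4800 26.5200 20.3000 21.6100] k=[44 43 40 26 19 23]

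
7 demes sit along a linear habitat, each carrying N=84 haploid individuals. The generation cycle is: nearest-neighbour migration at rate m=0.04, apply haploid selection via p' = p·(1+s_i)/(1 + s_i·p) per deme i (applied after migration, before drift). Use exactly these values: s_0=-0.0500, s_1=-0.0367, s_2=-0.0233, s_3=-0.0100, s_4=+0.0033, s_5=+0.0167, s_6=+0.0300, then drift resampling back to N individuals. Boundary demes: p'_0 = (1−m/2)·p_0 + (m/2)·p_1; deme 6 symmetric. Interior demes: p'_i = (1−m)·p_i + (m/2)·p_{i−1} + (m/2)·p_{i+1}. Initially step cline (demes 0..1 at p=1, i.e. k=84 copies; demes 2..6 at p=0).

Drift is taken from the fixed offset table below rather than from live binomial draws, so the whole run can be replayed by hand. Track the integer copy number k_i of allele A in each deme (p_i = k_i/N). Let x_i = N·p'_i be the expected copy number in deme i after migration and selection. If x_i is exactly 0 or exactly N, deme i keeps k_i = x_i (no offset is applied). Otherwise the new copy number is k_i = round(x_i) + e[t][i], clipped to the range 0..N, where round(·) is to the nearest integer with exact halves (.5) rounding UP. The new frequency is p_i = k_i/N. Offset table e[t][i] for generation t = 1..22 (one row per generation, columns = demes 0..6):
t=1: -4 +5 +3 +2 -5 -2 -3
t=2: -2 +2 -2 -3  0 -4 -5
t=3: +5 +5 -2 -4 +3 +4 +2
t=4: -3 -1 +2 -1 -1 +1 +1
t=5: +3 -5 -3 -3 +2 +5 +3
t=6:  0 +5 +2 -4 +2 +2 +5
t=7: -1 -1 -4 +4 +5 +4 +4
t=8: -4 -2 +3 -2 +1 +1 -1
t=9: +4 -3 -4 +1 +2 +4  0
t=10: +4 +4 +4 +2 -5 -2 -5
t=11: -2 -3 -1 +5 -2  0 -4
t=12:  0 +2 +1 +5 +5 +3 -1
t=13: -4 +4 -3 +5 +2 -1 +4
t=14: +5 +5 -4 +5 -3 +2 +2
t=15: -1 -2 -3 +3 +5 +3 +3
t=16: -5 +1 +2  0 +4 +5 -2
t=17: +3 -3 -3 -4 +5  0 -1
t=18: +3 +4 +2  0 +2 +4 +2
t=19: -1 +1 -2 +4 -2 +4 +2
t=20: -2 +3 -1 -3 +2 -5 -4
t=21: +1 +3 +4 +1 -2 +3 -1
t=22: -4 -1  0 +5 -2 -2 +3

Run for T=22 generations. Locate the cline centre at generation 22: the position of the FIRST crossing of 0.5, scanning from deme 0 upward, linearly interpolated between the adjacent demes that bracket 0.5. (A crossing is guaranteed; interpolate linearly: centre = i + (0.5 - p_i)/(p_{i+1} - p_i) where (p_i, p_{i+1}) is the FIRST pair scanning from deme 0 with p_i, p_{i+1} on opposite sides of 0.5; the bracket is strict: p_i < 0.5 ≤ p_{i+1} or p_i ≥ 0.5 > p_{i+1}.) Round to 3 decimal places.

t=0: k=[84 84 0 0 0 0 0]
t=1: x=[84.0000 82.2573 1.6416 0.0000 0.0000 0.0000 0.0000] k=[84 84 5 0 0 0 0]
t=2: x=[84.0000 82.3610 6.3404 0.0990 0.0000 0.0000 0.0000] k=[84 84 4 0 0 0 0]
t=3: x=[84.0000 82.3402 5.3997 0.0792 0.0000 0.0000 0.0000] k=[84 84 3 0 0 0 0]
t=4: x=[84.0000 82.3195 4.4594 0.0594 0.0000 0.0000 0.0000] k=[84 81 6 0 0 0 0]
t=5: x=[83.9368 79.4001 7.2228 0.1188 0.0000 0.0000 0.0000] k=[84 74 4 0 0 0 0]
t=6: x=[83.7895 72.4321 5.2037 0.0792 0.0000 0.0000 0.0000] k=[84 77 7 0 0 0 0]
t=7: x=[83.8526 75.4573 8.0861 0.1386 0.0000 0.0000 0.0000] k=[83 74 4 4 0 0 0]
t=8: x=[82.7588 72.4115 5.2821 3.8826 0.0803 0.0000 0.0000] k=[79 70 8 2 1 0 0]
t=9: x=[78.5650 68.4723 8.9301 2.0795 1.0033 0.0203 0.0000] k=[83 65 5 3 3 4 0]
t=10: x=[82.5696 63.5878 6.0268 3.0107 3.0296 3.9621 0.0824] k=[84 68 10 5 0 2 0]
t=11: x=[83.6632 66.6509 10.8355 4.9529 0.1405 1.9513 0.0412] k=[82 64 10 10 0 2 0]
t=12: x=[81.5195 62.6909 10.8552 9.7133 0.2408 1.9513 0.0412] k=[82 65 12 15 5 5 0]
t=13: x=[81.5404 63.7102 12.8611 14.6183 5.2161 4.9770 0.1030] k=[78 68 10 20 7 4 4]
t=14: x=[77.4989 66.5283 11.1304 19.3897 7.2217 4.1245 4.1141] k=[82 72 7 24 4 6 6]
t=15: x=[81.6874 70.4812 8.4590 23.0913 4.4539 6.0524 6.1668] k=[81 68 5 26 9 9 9]
t=16: x=[80.5754 66.4874 6.5365 25.0629 9.3674 9.1340 9.2403] k=[76 67 9 25 13 14 7]
t=17: x=[75.4334 65.4860 10.2657 24.2662 13.2968 14.0325 7.3355] k=[78 62 7 20 18 14 6]
t=18: x=[77.3736 60.5940 8.1842 19.5488 18.0066 14.1134 6.3309] k=[80 65 10 20 20 18 8]
t=19: x=[79.4858 63.6286 11.0714 19.6483 20.0102 18.0738 8.4213] k=[78 65 9 24 18 22 10]
t=20: x=[77.4363 63.5674 10.2067 23.4099 18.2470 21.9475 10.5088] k=[75 67 9 20 20 17 7]
t=21: x=[74.4129 65.4655 10.1674 19.6284 19.9901 17.0843 7.3970] k=[75 68 14 21 18 20 6]
t=22: x=[74.4337 66.5487 14.9284 20.6431 18.1468 19.9307 6.4539] k=[70 66 15 26 16 18 9]

1.471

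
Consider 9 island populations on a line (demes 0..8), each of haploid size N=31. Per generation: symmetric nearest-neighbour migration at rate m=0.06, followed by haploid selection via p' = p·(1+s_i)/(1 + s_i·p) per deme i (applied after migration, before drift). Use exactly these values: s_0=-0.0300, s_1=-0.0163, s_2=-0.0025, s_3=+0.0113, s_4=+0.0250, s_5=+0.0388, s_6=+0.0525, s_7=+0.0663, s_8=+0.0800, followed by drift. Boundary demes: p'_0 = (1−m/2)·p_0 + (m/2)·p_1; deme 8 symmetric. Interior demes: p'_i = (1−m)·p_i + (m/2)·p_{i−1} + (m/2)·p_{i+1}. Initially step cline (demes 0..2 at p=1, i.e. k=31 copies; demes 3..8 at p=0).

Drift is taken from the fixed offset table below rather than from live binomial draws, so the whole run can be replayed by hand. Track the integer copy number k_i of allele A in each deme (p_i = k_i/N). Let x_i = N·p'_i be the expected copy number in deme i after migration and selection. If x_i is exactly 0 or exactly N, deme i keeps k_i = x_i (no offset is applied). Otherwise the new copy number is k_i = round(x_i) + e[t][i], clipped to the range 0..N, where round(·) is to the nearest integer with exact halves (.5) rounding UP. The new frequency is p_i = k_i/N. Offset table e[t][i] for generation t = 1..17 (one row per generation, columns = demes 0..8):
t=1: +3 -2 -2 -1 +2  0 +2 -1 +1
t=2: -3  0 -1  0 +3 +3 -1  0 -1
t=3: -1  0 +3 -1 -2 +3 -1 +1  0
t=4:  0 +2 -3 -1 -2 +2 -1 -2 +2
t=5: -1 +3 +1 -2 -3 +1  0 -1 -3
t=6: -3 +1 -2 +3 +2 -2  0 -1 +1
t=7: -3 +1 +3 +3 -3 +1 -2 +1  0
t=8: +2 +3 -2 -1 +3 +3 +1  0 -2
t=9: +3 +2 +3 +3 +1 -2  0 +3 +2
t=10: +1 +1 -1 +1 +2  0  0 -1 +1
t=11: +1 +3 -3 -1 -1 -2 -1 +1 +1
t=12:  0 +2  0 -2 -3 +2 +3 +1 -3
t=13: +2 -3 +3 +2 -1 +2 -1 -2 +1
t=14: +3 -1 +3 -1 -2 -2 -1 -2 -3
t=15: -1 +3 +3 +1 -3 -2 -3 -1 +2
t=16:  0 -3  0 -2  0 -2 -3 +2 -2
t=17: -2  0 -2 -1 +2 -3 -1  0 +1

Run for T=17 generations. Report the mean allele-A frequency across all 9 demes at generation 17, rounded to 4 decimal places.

t=0: k=[31 31 31 0 0 0 0 0 0]
t=1: x=[31.0000 31.0000 30.0677 0.9402 0.0000 0.0000 0.0000 0.0000 0.0000] k=[31 31 28 0 0 0 0 0 0]
t=2: x=[31.0000 30.9085 27.2417 0.8492 0.0000 0.0000 0.0000 0.0000 0.0000] k=[31 31 26 1 0 0 0 0 0]
t=3: x=[31.0000 30.8475 25.3885 1.7383 0.0307 0.0000 0.0000 0.0000 0.0000] k=[31 31 28 1 0 0 0 0 0]
t=4: x=[31.0000 30.9085 27.2718 1.7989 0.0307 0.0000 0.0000 0.0000 0.0000] k=[31 31 24 1 0 0 0 0 0]
t=5: x=[31.0000 30.7865 23.5058 1.6777 0.0307 0.0000 0.0000 0.0000 0.0000] k=[31 31 25 0 0 0 0 0 0]
t=6: x=[31.0000 30.8170 24.4170 0.7583 0.0000 0.0000 0.0000 0.0000 0.0000] k=[31 31 22 4 0 0 0 0 0]
t=7: x=[31.0000 30.7256 21.7137 4.4628 0.1230 0.0000 0.0000 0.0000 0.0000] k=[31 31 25 7 0 0 0 0 0]
t=8: x=[31.0000 30.8170 24.6273 7.3931 0.2152 0.0000 0.0000 0.0000 0.0000] k=[31 31 23 6 3 0 0 0 0]
t=9: x=[31.0000 30.7561 22.7148 6.4774 3.0676 0.0935 0.0000 0.0000 0.0000] k=[31 31 26 9 4 0 0 0 0]
t=10: x=[31.0000 30.8475 25.6289 9.4336 4.1174 0.1246 0.0000 0.0000 0.0000] k=[31 31 25 10 6 0 0 0 0]
t=11: x=[31.0000 30.8170 24.7175 10.4075 6.0595 0.1869 0.0000 0.0000 0.0000] k=[31 31 22 9 5 0 0 0 0]
t=12: x=[31.0000 30.7256 21.8639 9.3432 5.0739 0.1558 0.0000 0.0000 0.0000] k=[31 31 22 7 2 2 0 0 0]
t=13: x=[31.0000 30.7256 21.8038 7.3629 2.1999 2.0104 0.0631 0.0000 0.0000] k=[31 28 25 9 1 4 0 0 0]
t=14: x=[30.9072 27.9552 24.5973 9.3130 1.3618 3.9185 0.1263 0.0000 0.0000] k=[31 27 28 8 0 2 0 0 0]
t=15: x=[30.8763 27.0942 27.3620 8.4288 0.3074 1.9484 0.0631 0.0000 0.0000] k=[30 30 30 9 0 0 0 0 0]
t=16: x=[29.9701 29.9840 29.3661 9.4336 0.2767 0.0000 0.0000 0.0000 0.0000] k=[30 27 29 7 0 0 0 0 0]
t=17: x=[29.8775 27.0942 28.2738 7.5138 0.2152 0.0000 0.0000 0.0000 0.0000] k=[28 27 26 7 2 0 0 0 0]

0.3226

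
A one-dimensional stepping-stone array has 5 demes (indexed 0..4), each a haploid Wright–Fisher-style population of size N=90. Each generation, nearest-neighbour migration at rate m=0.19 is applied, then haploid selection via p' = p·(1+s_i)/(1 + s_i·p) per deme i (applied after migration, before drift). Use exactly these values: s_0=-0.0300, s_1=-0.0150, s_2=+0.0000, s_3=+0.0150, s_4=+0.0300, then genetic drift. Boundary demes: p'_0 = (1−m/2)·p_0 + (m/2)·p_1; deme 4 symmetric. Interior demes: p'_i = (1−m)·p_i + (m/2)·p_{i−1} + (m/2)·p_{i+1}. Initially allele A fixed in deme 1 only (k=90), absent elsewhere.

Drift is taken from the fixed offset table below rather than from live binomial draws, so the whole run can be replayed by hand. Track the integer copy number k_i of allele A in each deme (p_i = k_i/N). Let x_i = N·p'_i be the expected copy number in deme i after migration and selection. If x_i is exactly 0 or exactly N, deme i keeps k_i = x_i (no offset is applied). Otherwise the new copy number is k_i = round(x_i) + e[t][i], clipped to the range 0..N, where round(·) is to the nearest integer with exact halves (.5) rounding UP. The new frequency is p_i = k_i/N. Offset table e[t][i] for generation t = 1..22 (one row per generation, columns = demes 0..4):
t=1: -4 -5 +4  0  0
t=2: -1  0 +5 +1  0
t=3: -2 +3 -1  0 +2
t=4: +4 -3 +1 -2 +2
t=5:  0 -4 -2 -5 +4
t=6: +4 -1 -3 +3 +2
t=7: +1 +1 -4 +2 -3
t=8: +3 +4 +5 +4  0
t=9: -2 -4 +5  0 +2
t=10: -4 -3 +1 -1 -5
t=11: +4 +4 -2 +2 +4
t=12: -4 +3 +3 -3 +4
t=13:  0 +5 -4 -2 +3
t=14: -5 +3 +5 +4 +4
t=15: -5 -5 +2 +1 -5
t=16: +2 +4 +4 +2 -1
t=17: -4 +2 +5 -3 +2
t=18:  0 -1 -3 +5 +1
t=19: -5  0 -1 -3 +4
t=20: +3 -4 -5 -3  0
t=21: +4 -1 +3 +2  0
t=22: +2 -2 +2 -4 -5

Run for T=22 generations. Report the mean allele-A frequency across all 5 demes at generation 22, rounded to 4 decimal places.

0.2333

t=0: k=[0 90 0 0 0]
t=1: x=[8.3172 72.6897 8.5500 0.0000 0.0000] k=[4 68 13 0 0]
t=2: x=[9.8106 56.3773 16.9900 1.2533 0.0000] k=[9 56 22 2 0]
t=3: x=[13.1199 47.9666 23.3300 3.7633 0.1957] k=[11 51 22 4 2]
t=4: x=[14.4272 44.1050 23.0450 5.5977 2.2541] k=[18 41 24 4 4]
t=5: x=[19.7121 36.8706 23.7150 5.9826 4.1145] k=[20 33 22 1 8]
t=6: x=[20.7448 30.4149 21.0500 3.7126 7.5366] k=[25 29 18 7 10]
t=7: x=[24.8287 27.2868 18.0000 8.4432 9.9742] k=[26 28 14 10 7]
t=8: x=[25.6280 26.1984 14.9500 10.2292 7.4854] k=[29 30 20 14 7]
t=9: x=[28.4985 28.6590 20.3800 14.0809 7.8748] k=[26 25 25 14 10]
t=10: x=[25.3467 24.8224 23.9550 14.8487 10.6545] k=[21 22 25 14 6]
t=11: x=[20.6071 21.9383 23.6700 14.4648 6.9471] k=[25 26 22 16 11]
t=12: x=[24.5475 25.2495 21.8100 16.2927 11.7742] k=[21 28 25 13 16]
t=13: x=[21.1679 26.7649 24.1450 14.6063 16.1021] k=[21 32 20 13 19]
t=14: x=[21.5419 29.5144 20.4750 14.4143 18.8670] k=[17 33 25 18 23]
t=15: x=[18.0760 30.4149 25.0950 19.3653 23.0278] k=[13 25 27 20 18]
t=16: x=[13.7808 23.7846 26.1450 20.7114 18.6228] k=[16 28 30 23 18]
t=17: x=[16.7213 26.7649 29.1450 23.4472 18.9128] k=[13 29 34 20 21]
t=18: x=[14.1529 27.6646 32.1950 21.6690 21.3831] k=[14 27 29 27 22]
t=19: x=[14.8534 25.6767 28.6200 26.9955 22.9771] k=[10 26 28 24 27]
t=20: x=[11.2175 24.4003 27.4300 24.9325 27.2736] k=[14 20 22 22 27]
t=21: x=[14.2019 19.3891 21.8100 22.7270 27.0813] k=[18 18 25 25 27]
t=22: x=[17.5654 18.4424 24.3350 25.4610 27.3697] k=[20 16 26 21 22]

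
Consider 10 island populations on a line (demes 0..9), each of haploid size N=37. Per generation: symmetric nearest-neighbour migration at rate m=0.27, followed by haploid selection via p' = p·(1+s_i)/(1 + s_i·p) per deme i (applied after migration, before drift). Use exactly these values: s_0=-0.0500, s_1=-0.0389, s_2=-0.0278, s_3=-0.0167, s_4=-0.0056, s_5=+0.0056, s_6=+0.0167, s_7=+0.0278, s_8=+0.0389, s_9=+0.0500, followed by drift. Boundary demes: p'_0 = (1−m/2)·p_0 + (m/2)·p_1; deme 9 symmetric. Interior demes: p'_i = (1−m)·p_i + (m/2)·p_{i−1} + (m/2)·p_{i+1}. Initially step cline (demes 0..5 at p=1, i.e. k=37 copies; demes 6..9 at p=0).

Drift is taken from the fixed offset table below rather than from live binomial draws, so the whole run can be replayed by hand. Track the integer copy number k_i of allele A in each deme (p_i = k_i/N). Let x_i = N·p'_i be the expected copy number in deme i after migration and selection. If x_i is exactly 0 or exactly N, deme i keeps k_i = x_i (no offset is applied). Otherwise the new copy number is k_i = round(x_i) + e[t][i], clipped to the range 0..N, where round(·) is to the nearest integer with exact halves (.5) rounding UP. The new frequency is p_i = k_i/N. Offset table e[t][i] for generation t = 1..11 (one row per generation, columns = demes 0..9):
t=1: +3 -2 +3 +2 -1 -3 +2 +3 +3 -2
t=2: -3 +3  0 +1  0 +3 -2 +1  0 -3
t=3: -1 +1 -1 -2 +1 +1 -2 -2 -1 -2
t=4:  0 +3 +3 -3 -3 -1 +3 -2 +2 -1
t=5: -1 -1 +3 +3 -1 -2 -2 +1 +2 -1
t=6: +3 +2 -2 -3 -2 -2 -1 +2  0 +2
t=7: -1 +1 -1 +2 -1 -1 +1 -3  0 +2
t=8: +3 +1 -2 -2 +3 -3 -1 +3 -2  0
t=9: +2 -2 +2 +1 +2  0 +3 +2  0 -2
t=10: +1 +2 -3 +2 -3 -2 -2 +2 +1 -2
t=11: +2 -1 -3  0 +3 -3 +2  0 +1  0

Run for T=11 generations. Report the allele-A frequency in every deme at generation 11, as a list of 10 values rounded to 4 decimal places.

t=0: k=[37 37 37 37 37 37 0 0 0 0]
t=1: x=[37.0000 37.0000 37.0000 37.0000 37.0000 32.0291 5.0670 0.0000 0.0000 0.0000] k=[37 37 37 37 37 29 7 0 0 0]
t=2: x=[37.0000 37.0000 37.0000 37.0000 35.9141 27.1504 9.1385 0.9706 0.0000 0.0000] k=[37 37 37 37 36 30 7 2 0 0]
t=3: x=[37.0000 37.0000 37.0000 36.8627 35.3160 27.7438 9.5468 2.4674 0.2804 0.0000] k=[37 37 37 35 36 29 8 0 0 0]
t=4: x=[37.0000 37.0000 36.7223 35.3791 34.9089 27.1504 9.8744 1.1091 0.0000 0.0000] k=[37 37 37 32 32 26 13 0 0 0]
t=5: x=[37.0000 37.0000 36.3061 32.6103 31.1624 25.1001 13.1400 1.8014 0.0000 0.0000] k=[37 37 37 36 30 23 11 3 0 0]
t=6: x=[37.0000 37.0000 36.8612 35.2979 29.8326 22.3744 11.6719 3.7668 0.4206 0.0000] k=[37 37 35 32 28 20 11 6 0 0]
t=7: x=[37.0000 36.7192 34.8076 31.7901 27.4202 19.9164 11.6719 6.0016 0.8408 0.0000] k=[37 37 34 34 26 19 13 3 1 0]
t=8: x=[37.0000 36.5788 34.3361 32.8585 26.0919 19.1866 12.5972 4.1806 1.1777 0.1417] k=[37 37 32 31 29 16 12 7 0 0]
t=9: x=[37.0000 36.2982 32.4282 30.7783 27.4753 17.2664 11.9989 6.8823 0.9808 0.0000] k=[37 34 34 32 29 17 15 9 1 0]
t=10: x=[36.5739 34.3076 33.6450 31.7901 27.7461 18.4017 14.6062 8.9142 2.0165 0.1417] k=[37 36 31 34 25 16 13 11 3 0]
t=11: x=[36.8579 35.4004 31.9585 32.3115 24.9544 16.8612 13.2756 10.3937 3.8033 0.4250] k=[37 34 29 32 28 14 15 10 5 0]

[1.0000, 0.9189, 0.7838, 0.8649, 0.7568, 0.3784, 0.4054, 0.2703, 0.1351, 0.0000]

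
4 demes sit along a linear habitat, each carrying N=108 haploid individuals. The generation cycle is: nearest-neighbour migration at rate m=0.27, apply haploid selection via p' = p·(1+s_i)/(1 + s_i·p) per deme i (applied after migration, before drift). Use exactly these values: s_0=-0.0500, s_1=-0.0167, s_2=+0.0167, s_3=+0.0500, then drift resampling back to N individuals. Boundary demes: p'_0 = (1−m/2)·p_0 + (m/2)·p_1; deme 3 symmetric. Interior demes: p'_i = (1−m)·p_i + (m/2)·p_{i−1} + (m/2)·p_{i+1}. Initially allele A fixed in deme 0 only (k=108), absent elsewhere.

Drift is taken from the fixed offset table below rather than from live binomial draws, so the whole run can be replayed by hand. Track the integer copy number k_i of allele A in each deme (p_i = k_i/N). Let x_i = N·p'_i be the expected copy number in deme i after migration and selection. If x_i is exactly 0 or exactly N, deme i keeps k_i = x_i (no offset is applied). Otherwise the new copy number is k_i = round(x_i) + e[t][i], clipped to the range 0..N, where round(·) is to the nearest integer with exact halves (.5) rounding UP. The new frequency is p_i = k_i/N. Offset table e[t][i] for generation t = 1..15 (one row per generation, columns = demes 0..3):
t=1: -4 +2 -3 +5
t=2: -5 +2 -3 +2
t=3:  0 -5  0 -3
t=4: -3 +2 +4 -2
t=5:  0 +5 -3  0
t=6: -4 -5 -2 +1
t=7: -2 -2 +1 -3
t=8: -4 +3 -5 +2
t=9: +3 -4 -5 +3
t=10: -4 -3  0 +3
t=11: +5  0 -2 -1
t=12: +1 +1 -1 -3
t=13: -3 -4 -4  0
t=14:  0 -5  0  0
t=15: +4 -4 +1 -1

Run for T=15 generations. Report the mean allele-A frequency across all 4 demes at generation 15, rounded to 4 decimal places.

t=0: k=[108 0 0 0]
t=1: x=[92.7609 14.3689 0.0000 0.0000] k=[89 16 0 0]
t=2: x=[78.0475 23.3850 2.1953 0.0000] k=[73 25 0 0]
t=3: x=[65.2020 27.7563 3.4296 0.0000] k=[65 23 3 0]
t=4: x=[57.9554 25.6393 5.3790 0.4252] k=[55 28 9 0]
t=5: x=[49.9754 28.7235 10.5060 1.2750] k=[50 34 8 1]
t=6: x=[46.4774 32.2677 10.7239 2.0404] k=[42 27 9 3]
t=7: x=[38.6923 26.2588 10.7797 3.9935] k=[37 24 12 1]
t=8: x=[34.0382 23.8208 12.3145 2.6063] k=[30 27 7 5]
t=9: x=[28.5058 24.3856 9.5735 5.5200] k=[32 20 5 9]
t=10: x=[29.2727 19.3263 7.6823 8.8483] k=[25 16 8 12]
t=11: x=[22.8473 15.9052 9.7661 11.9695] k=[28 16 8 11]
t=12: x=[25.3709 16.3055 9.6293 11.0704] k=[26 17 9 8]
t=13: x=[23.8191 16.8936 10.0956 8.5097] k=[21 13 6 9]
t=14: x=[19.1001 12.9419 7.4643 8.9890] k=[19 8 7 9]
t=15: x=[16.7753 9.2072 7.5201 9.1296] k=[21 5 9 8]

0.0995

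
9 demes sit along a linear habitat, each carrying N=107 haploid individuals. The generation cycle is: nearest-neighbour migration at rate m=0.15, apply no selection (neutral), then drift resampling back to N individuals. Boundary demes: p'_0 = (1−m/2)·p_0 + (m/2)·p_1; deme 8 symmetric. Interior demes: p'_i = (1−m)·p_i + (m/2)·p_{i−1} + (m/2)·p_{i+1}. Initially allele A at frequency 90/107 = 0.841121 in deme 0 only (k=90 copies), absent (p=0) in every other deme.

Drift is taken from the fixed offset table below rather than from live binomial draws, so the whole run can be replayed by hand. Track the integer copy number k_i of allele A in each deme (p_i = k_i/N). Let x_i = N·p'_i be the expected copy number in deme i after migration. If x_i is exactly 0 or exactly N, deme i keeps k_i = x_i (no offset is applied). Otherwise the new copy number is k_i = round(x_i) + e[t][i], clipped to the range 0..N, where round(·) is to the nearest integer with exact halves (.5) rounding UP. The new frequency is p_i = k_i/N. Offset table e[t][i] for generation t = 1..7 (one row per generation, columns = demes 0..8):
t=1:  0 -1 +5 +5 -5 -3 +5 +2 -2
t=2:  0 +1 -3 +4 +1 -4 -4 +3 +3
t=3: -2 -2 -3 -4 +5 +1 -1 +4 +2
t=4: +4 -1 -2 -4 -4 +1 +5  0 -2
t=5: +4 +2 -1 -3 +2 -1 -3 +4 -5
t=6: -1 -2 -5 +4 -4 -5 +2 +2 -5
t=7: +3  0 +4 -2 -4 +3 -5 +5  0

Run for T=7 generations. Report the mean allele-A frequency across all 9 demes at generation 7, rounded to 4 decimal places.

t=0: k=[90 0 0 0 0 0 0 0 0]
t=1: x=[83.2500 6.7500 0.0000 0.0000 0.0000 0.0000 0.0000 0.0000 0.0000] k=[83 6 0 0 0 0 0 0 0]
t=2: x=[77.2250 11.3250 0.4500 0.0000 0.0000 0.0000 0.0000 0.0000 0.0000] k=[77 12 0 0 0 0 0 0 0]
t=3: x=[72.1250 15.9750 0.9000 0.0000 0.0000 0.0000 0.0000 0.0000 0.0000] k=[70 14 0 0 0 0 0 0 0]
t=4: x=[65.8000 17.1500 1.0500 0.0000 0.0000 0.0000 0.0000 0.0000 0.0000] k=[70 16 0 0 0 0 0 0 0]
t=5: x=[65.9500 18.8500 1.2000 0.0000 0.0000 0.0000 0.0000 0.0000 0.0000] k=[70 21 0 0 0 0 0 0 0]
t=6: x=[66.3250 23.1000 1.5750 0.0000 0.0000 0.0000 0.0000 0.0000 0.0000] k=[65 21 0 0 0 0 0 0 0]
t=7: x=[61.7000 22.7250 1.5750 0.0000 0.0000 0.0000 0.0000 0.0000 0.0000] k=[65 23 6 0 0 0 0 0 0]

0.0976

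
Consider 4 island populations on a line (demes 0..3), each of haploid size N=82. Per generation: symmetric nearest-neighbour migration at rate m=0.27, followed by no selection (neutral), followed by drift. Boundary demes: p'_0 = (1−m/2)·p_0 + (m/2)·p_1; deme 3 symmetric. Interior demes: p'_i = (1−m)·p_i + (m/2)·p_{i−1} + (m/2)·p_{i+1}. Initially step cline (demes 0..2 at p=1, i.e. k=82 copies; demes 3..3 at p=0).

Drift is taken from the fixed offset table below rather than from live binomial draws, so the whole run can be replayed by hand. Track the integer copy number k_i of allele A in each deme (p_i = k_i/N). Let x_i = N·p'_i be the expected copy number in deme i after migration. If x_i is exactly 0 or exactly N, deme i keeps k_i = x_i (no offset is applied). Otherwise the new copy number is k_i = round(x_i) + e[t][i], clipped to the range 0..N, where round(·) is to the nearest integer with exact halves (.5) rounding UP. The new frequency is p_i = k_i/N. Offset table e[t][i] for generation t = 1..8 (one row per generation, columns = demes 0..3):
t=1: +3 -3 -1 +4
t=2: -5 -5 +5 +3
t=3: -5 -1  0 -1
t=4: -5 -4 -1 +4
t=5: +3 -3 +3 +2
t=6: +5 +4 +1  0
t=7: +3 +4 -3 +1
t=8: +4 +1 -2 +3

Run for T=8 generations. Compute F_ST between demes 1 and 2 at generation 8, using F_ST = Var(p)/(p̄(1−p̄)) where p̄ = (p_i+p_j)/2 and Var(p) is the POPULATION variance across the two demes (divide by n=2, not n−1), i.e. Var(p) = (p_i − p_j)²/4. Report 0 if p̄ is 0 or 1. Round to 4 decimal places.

0.0703

t=0: k=[82 82 82 0]
t=1: x=[82.0000 82.0000 70.9300 11.0700] k=[82 82 70 15]
t=2: x=[82.0000 80.3800 64.1950 22.4250] k=[82 75 69 25]
t=3: x=[81.0550 75.1350 63.8700 30.9400] k=[76 74 64 30]
t=4: x=[75.7300 72.9200 60.7600 34.5900] k=[71 69 60 39]
t=5: x=[70.7300 68.0550 58.3800 41.8350] k=[74 65 61 44]
t=6: x=[72.7850 65.6750 59.2450 46.2950] k=[78 70 60 46]
t=7: x=[76.9200 69.7300 59.4600 47.8900] k=[80 74 56 49]
t=8: x=[79.1900 72.3800 57.4850 49.9450] k=[82 73 55 53]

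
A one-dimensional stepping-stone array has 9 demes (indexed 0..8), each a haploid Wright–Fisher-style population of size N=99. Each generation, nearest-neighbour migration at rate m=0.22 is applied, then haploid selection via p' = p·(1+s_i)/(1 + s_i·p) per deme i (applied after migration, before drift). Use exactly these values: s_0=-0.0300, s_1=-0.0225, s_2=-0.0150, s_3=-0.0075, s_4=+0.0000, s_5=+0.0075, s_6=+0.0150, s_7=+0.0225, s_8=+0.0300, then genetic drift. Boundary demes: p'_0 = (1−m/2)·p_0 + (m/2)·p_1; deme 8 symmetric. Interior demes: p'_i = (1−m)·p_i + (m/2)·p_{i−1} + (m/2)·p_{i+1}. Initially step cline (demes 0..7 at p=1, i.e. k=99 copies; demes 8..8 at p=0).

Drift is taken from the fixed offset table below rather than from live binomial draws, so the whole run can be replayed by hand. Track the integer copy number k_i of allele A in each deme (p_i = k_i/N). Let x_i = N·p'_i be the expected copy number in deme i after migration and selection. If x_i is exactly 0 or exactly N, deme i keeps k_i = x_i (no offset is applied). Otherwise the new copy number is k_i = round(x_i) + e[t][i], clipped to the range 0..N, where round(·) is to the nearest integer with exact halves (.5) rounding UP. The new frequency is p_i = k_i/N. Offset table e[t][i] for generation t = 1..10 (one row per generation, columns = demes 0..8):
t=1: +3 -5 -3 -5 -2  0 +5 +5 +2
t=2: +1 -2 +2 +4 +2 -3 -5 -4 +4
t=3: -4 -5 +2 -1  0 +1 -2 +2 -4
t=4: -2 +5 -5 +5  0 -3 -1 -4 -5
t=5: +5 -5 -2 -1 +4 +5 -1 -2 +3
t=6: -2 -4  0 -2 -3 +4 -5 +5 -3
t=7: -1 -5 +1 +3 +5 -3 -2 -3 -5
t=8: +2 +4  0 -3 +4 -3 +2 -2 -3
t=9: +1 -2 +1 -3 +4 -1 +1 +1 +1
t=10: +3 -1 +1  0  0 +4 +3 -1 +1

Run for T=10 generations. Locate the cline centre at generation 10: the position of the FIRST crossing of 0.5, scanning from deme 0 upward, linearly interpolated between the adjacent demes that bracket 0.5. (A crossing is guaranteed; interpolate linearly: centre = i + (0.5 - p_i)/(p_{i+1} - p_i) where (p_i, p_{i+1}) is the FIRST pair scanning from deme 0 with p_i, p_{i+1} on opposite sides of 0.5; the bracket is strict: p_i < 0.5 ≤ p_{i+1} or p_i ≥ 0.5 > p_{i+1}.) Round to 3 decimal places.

t=0: k=[99 99 99 99 99 99 99 99 0]
t=1: x=[99.0000 99.0000 99.0000 99.0000 99.0000 99.0000 99.0000 88.3238 11.1798] k=[99 99 99 99 99 99 99 93 13]
t=2: x=[99.0000 99.0000 99.0000 99.0000 99.0000 99.0000 98.3497 85.1275 22.3066] k=[99 99 99 99 99 99 93 81 26]
t=3: x=[99.0000 99.0000 99.0000 99.0000 99.0000 98.3449 92.4319 76.6573 32.6940] k=[99 99 99 99 99 99 90 79 29]
t=4: x=[99.0000 99.0000 99.0000 99.0000 99.0000 98.0173 89.9037 75.1155 35.1673] k=[99 99 99 99 99 95 89 71 30]
t=5: x=[99.0000 99.0000 99.0000 99.0000 98.5600 94.8101 87.8284 68.9378 35.1774] k=[99 99 99 99 99 99 87 67 38]
t=6: x=[99.0000 99.0000 99.0000 99.0000 99.0000 97.6897 86.2859 66.4976 41.9027] k=[99 99 99 99 99 99 81 71 39]
t=7: x=[99.0000 99.0000 99.0000 99.0000 99.0000 97.0344 82.0898 69.0469 43.2385] k=[99 99 99 99 99 94 80 66 38]
t=8: x=[99.0000 99.0000 99.0000 99.0000 98.4500 93.0519 80.2275 64.9587 41.7922] k=[99 99 99 99 99 90 82 63 39]
t=9: x=[99.0000 99.0000 99.0000 99.0000 98.0100 90.1703 81.0102 62.9615 42.3548] k=[99 99 99 99 99 89 82 64 43]
t=10: x=[99.0000 99.0000 99.0000 99.0000 97.9000 89.3950 81.0102 64.1739 46.0372] k=[99 99 99 99 98 93 84 63 47]

7.844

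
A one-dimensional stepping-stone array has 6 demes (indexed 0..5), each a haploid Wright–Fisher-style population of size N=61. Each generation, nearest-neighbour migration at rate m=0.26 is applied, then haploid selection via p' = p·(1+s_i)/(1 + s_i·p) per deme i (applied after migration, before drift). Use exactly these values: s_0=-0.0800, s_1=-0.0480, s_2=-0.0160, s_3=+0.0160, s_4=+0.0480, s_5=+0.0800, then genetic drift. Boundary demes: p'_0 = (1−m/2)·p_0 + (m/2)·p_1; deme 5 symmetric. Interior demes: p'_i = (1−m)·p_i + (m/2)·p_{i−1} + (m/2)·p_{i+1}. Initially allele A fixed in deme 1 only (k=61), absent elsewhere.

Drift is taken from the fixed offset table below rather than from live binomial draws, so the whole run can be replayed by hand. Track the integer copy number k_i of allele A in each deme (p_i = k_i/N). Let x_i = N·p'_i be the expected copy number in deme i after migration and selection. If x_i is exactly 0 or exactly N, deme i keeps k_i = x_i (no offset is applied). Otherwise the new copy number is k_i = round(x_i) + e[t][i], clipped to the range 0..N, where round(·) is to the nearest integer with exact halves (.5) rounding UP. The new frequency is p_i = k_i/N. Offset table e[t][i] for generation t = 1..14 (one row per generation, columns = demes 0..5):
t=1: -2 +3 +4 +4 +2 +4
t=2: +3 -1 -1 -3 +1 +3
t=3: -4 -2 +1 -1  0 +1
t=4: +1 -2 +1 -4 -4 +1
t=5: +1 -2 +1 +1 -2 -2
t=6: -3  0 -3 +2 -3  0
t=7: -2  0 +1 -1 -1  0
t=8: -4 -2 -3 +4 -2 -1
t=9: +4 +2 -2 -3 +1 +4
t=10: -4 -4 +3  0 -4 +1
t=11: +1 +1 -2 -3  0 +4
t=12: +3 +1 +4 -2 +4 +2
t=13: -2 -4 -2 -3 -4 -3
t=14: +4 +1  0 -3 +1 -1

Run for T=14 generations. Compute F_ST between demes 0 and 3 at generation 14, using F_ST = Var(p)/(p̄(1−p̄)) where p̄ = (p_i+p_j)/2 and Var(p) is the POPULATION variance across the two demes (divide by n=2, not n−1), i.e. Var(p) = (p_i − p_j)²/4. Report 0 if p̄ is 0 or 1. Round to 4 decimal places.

t=0: k=[0 61 0 0 0 0]
t=1: x=[7.3723 44.5559 7.8194 0.0000 0.0000 0.0000] k=[5 48 12 0 0 0]
t=2: x=[9.8800 37.0180 14.9373 1.5843 0.0000 0.0000] k=[13 36 14 0 0 0]
t=3: x=[15.0259 29.4003 14.8580 1.8482 0.0000 0.0000] k=[11 27 16 1 0 0]
t=4: x=[12.2436 22.7836 15.2944 2.8630 0.1362 0.0000] k=[13 21 16 0 0 0]
t=5: x=[13.1591 18.6668 14.3919 2.1121 0.0000 0.0000] k=[14 17 15 3 0 0]
t=6: x=[13.4935 15.7681 13.5294 4.2321 0.4086 0.0000] k=[10 16 11 6 0 0]
t=7: x=[10.0598 14.0315 10.8553 5.9548 0.8169 0.0000] k=[8 14 12 5 0 0]
t=8: x=[8.1717 12.4650 11.2017 5.3368 0.6809 0.0000] k=[4 10 8 9 0 0]
t=9: x=[4.4253 8.5905 8.2740 7.8074 1.2250 0.0000] k=[8 11 6 5 2 0]
t=10: x=[7.8047 9.5568 6.4267 4.8099 2.2285 0.2807] k=[4 6 9 5 0 1]
t=11: x=[3.9412 5.8640 7.9775 4.9416 0.8169 0.9385] k=[5 7 6 2 1 5]
t=12: x=[4.8728 6.3256 5.5284 2.4267 1.7270 4.8101] k=[8 7 10 0 6 7]
t=13: x=[7.3159 7.2017 8.1949 2.1121 5.5833 7.3533] k=[5 3 6 0 2 4]
t=14: x=[4.3881 3.4848 4.7587 1.0564 2.0927 4.0195] k=[8 4 5 0 3 3]

0.0702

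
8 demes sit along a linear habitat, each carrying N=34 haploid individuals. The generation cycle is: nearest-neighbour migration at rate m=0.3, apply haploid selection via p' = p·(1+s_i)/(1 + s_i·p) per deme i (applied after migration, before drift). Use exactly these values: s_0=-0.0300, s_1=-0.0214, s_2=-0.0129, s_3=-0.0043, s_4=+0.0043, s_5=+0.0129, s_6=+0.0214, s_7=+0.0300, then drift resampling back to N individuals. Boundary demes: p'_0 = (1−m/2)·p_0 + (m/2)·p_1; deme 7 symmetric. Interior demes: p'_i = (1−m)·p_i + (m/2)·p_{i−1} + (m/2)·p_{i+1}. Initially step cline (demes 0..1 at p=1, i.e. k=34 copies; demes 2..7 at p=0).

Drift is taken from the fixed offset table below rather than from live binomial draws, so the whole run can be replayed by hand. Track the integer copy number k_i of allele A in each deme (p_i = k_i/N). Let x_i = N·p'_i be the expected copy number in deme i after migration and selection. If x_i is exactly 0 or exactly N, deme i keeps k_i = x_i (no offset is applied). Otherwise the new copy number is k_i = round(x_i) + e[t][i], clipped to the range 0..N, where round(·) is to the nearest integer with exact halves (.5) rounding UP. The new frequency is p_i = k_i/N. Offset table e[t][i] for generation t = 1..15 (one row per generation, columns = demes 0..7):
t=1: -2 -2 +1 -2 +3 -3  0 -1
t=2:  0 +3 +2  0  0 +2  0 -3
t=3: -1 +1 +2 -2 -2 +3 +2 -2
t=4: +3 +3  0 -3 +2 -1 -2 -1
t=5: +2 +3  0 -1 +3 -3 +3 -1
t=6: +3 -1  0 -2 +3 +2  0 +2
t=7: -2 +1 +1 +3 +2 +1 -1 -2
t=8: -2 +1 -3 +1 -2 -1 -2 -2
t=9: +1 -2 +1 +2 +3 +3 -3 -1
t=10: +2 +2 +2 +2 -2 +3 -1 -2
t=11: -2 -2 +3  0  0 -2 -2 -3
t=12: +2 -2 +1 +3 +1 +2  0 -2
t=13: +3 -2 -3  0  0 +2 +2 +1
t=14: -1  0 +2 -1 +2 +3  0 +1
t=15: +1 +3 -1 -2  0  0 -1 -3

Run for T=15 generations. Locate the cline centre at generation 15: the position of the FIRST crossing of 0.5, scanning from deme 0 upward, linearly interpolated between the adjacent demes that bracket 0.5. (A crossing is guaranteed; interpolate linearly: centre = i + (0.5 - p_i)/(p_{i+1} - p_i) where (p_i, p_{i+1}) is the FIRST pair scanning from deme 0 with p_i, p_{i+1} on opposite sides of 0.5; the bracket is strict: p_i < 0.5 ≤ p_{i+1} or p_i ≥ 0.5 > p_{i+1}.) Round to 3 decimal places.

t=0: k=[34 34 0 0 0 0 0 0]
t=1: x=[34.0000 28.8055 5.0440 0.0000 0.0000 0.0000 0.0000 0.0000] k=[34 27 6 0 0 0 0 0]
t=2: x=[32.9186 24.7551 8.1691 0.8962 0.0000 0.0000 0.0000 0.0000] k=[33 28 10 1 0 0 0 0]
t=3: x=[32.1987 25.9175 11.2520 2.1911 0.1506 0.0000 0.0000 0.0000] k=[31 27 13 0 0 0 0 0]
t=4: x=[30.3008 25.3613 13.0455 1.9421 0.0000 0.0000 0.0000 0.0000] k=[33 28 13 0 0 0 0 0]
t=5: x=[32.1987 26.3728 13.1950 1.9421 0.0000 0.0000 0.0000 0.0000] k=[34 29 13 1 0 0 0 0]
t=6: x=[33.2273 27.2335 13.4942 2.6395 0.1506 0.0000 0.0000 0.0000] k=[34 26 13 1 3 0 0 0]
t=7: x=[32.7642 25.1087 13.0455 3.0879 2.2590 0.4557 0.0000 0.0000] k=[31 26 14 6 4 1 0 0]
t=8: x=[30.1472 24.8056 14.4919 6.8763 3.8647 1.3161 0.1532 0.0000] k=[28 26 11 8 2 0 0 0]
t=9: x=[27.5422 23.8971 12.6965 7.5247 2.6103 0.3038 0.0000 0.0000] k=[29 22 14 10 6 3 0 0]
t=10: x=[27.7970 21.6806 14.4919 9.9696 6.1716 3.0352 0.4595 0.0000] k=[30 24 16 12 4 6 0 0]
t=11: x=[28.9709 23.5440 16.4897 11.3674 5.5198 4.8531 0.9187 0.0000] k=[27 22 19 11 6 3 0 0]
t=12: x=[26.0662 22.1334 18.1402 11.4173 6.3221 3.0352 0.4595 0.0000] k=[28 20 19 14 7 5 0 0]
t=13: x=[26.6256 20.8761 18.2903 13.6648 7.7757 4.6008 0.7657 0.0000] k=[30 19 15 14 8 7 3 0]
t=14: x=[28.2050 19.8717 15.3406 13.2152 8.7779 6.6180 3.2110 0.4633] k=[27 20 17 12 11 10 3 1]
t=15: x=[25.7614 20.4240 16.5897 12.5658 11.0320 9.1857 3.8212 1.3375] k=[27 23 16 11 11 9 3 0]

1.857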